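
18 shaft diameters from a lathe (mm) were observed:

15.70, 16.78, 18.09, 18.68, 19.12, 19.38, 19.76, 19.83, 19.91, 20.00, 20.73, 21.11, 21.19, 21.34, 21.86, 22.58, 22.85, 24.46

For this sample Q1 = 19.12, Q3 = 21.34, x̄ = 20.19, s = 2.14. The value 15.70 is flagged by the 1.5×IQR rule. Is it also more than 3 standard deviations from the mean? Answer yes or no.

z = (15.70 − 20.19) / 2.14 = -2.10.
|z| = 2.10 ≤ 3.

no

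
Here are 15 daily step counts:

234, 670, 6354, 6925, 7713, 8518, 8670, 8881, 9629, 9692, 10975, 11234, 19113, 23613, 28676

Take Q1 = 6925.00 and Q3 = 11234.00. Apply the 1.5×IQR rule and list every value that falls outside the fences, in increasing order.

234, 19113, 23613, 28676

IQR = Q3 − Q1 = 11234.00 − 6925.00 = 4309.00.
Lower fence = Q1 − 1.5·IQR = 6925.00 − 6463.50 = 461.50.
Upper fence = Q3 + 1.5·IQR = 11234.00 + 6463.50 = 17697.50.
234 < 461.50 → outlier.
19113 > 17697.50 → outlier.
23613 > 17697.50 → outlier.
28676 > 17697.50 → outlier.
All remaining values lie within [461.50, 17697.50].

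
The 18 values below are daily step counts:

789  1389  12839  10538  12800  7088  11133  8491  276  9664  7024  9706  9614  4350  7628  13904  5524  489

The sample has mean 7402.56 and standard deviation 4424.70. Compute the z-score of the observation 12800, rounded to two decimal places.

1.22

z = (12800 − 7402.56) / 4424.70 = 1.22.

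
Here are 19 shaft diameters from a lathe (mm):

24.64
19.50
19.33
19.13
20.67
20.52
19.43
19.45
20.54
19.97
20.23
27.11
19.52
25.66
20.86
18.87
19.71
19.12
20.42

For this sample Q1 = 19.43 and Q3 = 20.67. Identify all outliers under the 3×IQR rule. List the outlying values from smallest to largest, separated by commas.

IQR = Q3 − Q1 = 20.67 − 19.43 = 1.24.
Lower fence = Q1 − 3·IQR = 19.43 − 3.72 = 15.71.
Upper fence = Q3 + 3·IQR = 20.67 + 3.72 = 24.39.
24.64 > 24.39 → outlier.
25.66 > 24.39 → outlier.
27.11 > 24.39 → outlier.
All remaining values lie within [15.71, 24.39].

24.64, 25.66, 27.11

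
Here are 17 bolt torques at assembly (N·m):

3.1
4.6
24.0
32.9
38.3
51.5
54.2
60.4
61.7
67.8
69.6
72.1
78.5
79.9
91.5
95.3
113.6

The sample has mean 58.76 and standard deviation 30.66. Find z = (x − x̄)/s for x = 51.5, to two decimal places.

-0.24

z = (51.5 − 58.76) / 30.66 = -0.24.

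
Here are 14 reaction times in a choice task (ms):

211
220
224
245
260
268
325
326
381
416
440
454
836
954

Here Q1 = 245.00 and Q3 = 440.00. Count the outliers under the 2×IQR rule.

2

IQR = 195.00; fences at 245.00 − 390.00 = -145.00 and 440.00 + 390.00 = 830.00.
Outside the cutoffs: 836, 954.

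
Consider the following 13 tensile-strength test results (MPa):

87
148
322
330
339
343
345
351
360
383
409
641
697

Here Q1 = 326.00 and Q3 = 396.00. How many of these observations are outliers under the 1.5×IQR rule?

IQR = 70.00; fences at 326.00 − 105.00 = 221.00 and 396.00 + 105.00 = 501.00.
Outside the cutoffs: 87, 148, 641, 697.

4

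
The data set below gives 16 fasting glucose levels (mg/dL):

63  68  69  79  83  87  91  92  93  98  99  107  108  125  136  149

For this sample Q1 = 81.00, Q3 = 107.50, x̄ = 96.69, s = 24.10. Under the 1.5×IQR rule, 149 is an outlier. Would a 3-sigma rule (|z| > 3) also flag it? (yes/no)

z = (149 − 96.69) / 24.10 = 2.17.
|z| = 2.17 ≤ 3.

no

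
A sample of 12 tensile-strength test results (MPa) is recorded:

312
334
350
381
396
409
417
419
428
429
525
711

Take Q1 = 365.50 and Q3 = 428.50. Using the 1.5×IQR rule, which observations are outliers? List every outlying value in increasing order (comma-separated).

IQR = Q3 − Q1 = 428.50 − 365.50 = 63.00.
Lower fence = Q1 − 1.5·IQR = 365.50 − 94.50 = 271.00.
Upper fence = Q3 + 1.5·IQR = 428.50 + 94.50 = 523.00.
525 > 523.00 → outlier.
711 > 523.00 → outlier.
All remaining values lie within [271.00, 523.00].

525, 711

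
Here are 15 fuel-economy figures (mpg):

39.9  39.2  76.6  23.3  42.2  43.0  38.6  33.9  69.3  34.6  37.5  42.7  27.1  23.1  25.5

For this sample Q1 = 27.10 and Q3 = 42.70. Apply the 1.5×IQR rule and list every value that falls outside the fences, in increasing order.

69.3, 76.6

IQR = Q3 − Q1 = 42.70 − 27.10 = 15.60.
Lower fence = Q1 − 1.5·IQR = 27.10 − 23.40 = 3.70.
Upper fence = Q3 + 1.5·IQR = 42.70 + 23.40 = 66.10.
69.3 > 66.10 → outlier.
76.6 > 66.10 → outlier.
All remaining values lie within [3.70, 66.10].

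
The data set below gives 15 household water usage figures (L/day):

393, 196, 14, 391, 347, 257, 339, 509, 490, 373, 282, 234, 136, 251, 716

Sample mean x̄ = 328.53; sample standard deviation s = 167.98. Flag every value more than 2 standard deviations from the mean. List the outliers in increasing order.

Cutoffs at x̄ ± 2s: 328.53 ± 2·167.98 = [-7.43, 664.49].
716: z = 2.31, |z| > 2 → outlier.
Every other value lies within [-7.43, 664.49].

716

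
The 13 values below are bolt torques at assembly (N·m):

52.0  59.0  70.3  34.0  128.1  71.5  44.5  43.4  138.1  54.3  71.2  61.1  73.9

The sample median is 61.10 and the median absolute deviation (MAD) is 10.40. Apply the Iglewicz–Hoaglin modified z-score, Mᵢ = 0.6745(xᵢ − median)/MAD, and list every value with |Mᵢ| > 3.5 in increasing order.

|Mᵢ| > 3.5 ⇔ |xᵢ − 61.10| > 3.5·10.40/0.6745 = 53.97.
So outliers lie outside [7.13, 115.07].
128.1: M = 4.35 → outlier.
138.1: M = 4.99 → outlier.

128.1, 138.1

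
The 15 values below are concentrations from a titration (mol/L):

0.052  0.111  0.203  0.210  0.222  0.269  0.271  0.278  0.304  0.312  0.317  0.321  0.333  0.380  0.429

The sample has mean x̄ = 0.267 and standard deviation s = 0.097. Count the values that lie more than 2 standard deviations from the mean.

Cutoffs: x̄ ± 2s = [0.073, 0.461].
Outside the cutoffs: 0.052.

1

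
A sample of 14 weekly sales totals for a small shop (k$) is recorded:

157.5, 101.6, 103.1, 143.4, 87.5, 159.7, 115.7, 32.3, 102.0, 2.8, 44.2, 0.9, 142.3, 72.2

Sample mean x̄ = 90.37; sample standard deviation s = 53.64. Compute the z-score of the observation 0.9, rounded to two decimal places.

-1.67

z = (0.9 − 90.37) / 53.64 = -1.67.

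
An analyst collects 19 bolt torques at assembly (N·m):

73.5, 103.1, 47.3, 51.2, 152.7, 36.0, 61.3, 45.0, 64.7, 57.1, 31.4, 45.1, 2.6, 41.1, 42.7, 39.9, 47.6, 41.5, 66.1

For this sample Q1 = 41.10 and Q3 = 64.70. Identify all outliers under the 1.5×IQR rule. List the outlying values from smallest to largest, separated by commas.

IQR = Q3 − Q1 = 64.70 − 41.10 = 23.60.
Lower fence = Q1 − 1.5·IQR = 41.10 − 35.40 = 5.70.
Upper fence = Q3 + 1.5·IQR = 64.70 + 35.40 = 100.10.
2.6 < 5.70 → outlier.
103.1 > 100.10 → outlier.
152.7 > 100.10 → outlier.
All remaining values lie within [5.70, 100.10].

2.6, 103.1, 152.7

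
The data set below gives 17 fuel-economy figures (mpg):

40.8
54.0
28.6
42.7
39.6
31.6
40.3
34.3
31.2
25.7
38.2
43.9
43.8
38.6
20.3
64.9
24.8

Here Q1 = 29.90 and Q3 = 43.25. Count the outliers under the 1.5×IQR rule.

1

IQR = 13.35; fences at 29.90 − 20.025 = 9.875 and 43.25 + 20.025 = 63.275.
Outside the cutoffs: 64.9.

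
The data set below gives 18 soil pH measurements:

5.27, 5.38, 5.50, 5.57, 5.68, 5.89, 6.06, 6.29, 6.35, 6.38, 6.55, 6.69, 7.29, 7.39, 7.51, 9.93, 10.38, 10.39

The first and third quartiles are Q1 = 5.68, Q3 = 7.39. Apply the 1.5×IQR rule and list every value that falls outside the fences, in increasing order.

IQR = Q3 − Q1 = 7.39 − 5.68 = 1.71.
Lower fence = Q1 − 1.5·IQR = 5.68 − 2.565 = 3.115.
Upper fence = Q3 + 1.5·IQR = 7.39 + 2.565 = 9.955.
10.38 > 9.955 → outlier.
10.39 > 9.955 → outlier.
All remaining values lie within [3.115, 9.955].

10.38, 10.39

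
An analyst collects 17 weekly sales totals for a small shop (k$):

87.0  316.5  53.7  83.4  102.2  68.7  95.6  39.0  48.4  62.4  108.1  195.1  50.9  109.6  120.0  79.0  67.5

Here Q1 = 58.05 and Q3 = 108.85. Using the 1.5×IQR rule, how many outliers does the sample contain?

IQR = 50.80; fences at 58.05 − 76.20 = -18.15 and 108.85 + 76.20 = 185.05.
Outside the cutoffs: 195.1, 316.5.

2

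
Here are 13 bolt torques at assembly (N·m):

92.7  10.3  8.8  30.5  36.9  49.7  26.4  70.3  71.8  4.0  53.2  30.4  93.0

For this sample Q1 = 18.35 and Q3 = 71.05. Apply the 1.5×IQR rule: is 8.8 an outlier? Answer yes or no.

IQR = Q3 − Q1 = 71.05 − 18.35 = 52.70.
Lower fence = Q1 − 1.5·IQR = 18.35 − 79.05 = -60.70.
Upper fence = Q3 + 1.5·IQR = 71.05 + 79.05 = 150.10.
8.8 lies within [-60.70, 150.10].

no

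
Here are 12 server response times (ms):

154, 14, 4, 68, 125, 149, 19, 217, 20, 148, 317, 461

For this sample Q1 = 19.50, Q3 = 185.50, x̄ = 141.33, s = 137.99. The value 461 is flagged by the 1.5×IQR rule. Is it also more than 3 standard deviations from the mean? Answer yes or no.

z = (461 − 141.33) / 137.99 = 2.32.
|z| = 2.32 ≤ 3.

no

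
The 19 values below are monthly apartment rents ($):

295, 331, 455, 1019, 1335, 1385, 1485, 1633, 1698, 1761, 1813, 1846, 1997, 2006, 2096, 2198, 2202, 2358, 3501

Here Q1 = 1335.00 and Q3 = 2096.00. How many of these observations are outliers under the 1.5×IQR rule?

IQR = 761.00; fences at 1335.00 − 1141.50 = 193.50 and 2096.00 + 1141.50 = 3237.50.
Outside the cutoffs: 3501.

1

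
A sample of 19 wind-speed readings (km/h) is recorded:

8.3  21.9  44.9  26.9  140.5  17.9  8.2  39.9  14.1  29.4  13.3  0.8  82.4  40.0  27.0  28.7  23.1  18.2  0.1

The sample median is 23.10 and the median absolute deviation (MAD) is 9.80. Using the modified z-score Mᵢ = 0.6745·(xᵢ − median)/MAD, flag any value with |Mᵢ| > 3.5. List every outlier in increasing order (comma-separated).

82.4, 140.5

|Mᵢ| > 3.5 ⇔ |xᵢ − 23.10| > 3.5·9.80/0.6745 = 50.85.
So outliers lie outside [-27.75, 73.95].
82.4: M = 4.08 → outlier.
140.5: M = 8.08 → outlier.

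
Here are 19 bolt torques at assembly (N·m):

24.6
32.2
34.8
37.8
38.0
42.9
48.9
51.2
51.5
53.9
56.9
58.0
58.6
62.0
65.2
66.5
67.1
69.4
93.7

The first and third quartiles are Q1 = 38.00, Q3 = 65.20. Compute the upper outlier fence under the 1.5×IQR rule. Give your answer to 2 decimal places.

IQR = Q3 − Q1 = 65.20 − 38.00 = 27.20.
Lower fence = Q1 − 1.5·IQR = 38.00 − 40.80 = -2.80.
Upper fence = Q3 + 1.5·IQR = 65.20 + 40.80 = 106.00.

106.00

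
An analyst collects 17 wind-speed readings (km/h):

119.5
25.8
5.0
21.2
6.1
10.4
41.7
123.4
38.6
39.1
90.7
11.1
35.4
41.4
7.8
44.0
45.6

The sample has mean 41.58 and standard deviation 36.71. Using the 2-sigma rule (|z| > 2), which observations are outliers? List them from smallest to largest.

Cutoffs at x̄ ± 2s: 41.58 ± 2·36.71 = [-31.84, 115.00].
119.5: z = 2.12, |z| > 2 → outlier.
123.4: z = 2.23, |z| > 2 → outlier.
Every other value lies within [-31.84, 115.00].

119.5, 123.4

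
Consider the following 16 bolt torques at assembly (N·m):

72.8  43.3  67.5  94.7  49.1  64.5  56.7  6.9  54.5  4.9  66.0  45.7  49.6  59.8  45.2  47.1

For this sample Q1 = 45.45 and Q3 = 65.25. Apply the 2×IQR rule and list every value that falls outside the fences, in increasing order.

IQR = Q3 − Q1 = 65.25 − 45.45 = 19.80.
Lower fence = Q1 − 2·IQR = 45.45 − 39.60 = 5.85.
Upper fence = Q3 + 2·IQR = 65.25 + 39.60 = 104.85.
4.9 < 5.85 → outlier.
All remaining values lie within [5.85, 104.85].

4.9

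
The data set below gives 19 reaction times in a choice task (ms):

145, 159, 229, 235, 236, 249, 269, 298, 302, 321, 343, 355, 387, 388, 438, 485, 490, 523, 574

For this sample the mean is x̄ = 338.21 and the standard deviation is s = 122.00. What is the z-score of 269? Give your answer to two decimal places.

-0.57

z = (269 − 338.21) / 122.00 = -0.57.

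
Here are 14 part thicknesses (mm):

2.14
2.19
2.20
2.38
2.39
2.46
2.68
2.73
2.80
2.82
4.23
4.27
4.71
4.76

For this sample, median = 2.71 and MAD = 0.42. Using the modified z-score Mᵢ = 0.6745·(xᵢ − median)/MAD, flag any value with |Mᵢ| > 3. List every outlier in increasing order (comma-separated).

|Mᵢ| > 3 ⇔ |xᵢ − 2.71| > 3·0.42/0.6745 = 1.87.
So outliers lie outside [0.84, 4.58].
4.71: M = 3.21 → outlier.
4.76: M = 3.29 → outlier.

4.71, 4.76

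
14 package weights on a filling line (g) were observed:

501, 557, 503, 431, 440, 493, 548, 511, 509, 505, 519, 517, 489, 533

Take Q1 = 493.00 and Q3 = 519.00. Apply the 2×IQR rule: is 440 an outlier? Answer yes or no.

yes

IQR = Q3 − Q1 = 519.00 − 493.00 = 26.00.
Lower fence = Q1 − 2·IQR = 493.00 − 52.00 = 441.00.
Upper fence = Q3 + 2·IQR = 519.00 + 52.00 = 571.00.
440 lies below the lower fence.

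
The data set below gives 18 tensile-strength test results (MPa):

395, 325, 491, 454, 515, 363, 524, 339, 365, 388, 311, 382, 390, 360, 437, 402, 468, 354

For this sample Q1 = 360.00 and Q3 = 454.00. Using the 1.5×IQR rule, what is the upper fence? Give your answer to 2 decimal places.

595.00

IQR = Q3 − Q1 = 454.00 − 360.00 = 94.00.
Lower fence = Q1 − 1.5·IQR = 360.00 − 141.00 = 219.00.
Upper fence = Q3 + 1.5·IQR = 454.00 + 141.00 = 595.00.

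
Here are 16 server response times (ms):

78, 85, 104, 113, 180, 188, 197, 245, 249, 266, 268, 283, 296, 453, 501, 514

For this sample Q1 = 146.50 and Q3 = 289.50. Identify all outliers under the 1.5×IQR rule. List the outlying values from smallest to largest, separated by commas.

IQR = Q3 − Q1 = 289.50 − 146.50 = 143.00.
Lower fence = Q1 − 1.5·IQR = 146.50 − 214.50 = -68.00.
Upper fence = Q3 + 1.5·IQR = 289.50 + 214.50 = 504.00.
514 > 504.00 → outlier.
All remaining values lie within [-68.00, 504.00].

514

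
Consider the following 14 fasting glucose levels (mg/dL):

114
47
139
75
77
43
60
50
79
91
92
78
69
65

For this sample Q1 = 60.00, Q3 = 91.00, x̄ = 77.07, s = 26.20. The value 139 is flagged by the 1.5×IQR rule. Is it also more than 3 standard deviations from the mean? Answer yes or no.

z = (139 − 77.07) / 26.20 = 2.36.
|z| = 2.36 ≤ 3.

no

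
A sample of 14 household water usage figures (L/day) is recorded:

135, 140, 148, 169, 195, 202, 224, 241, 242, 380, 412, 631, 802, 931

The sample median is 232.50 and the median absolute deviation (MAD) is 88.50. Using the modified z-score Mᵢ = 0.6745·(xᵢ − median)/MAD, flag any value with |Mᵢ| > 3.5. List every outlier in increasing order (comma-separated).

|Mᵢ| > 3.5 ⇔ |xᵢ − 232.50| > 3.5·88.50/0.6745 = 459.23.
So outliers lie outside [-226.73, 691.73].
802: M = 4.34 → outlier.
931: M = 5.32 → outlier.

802, 931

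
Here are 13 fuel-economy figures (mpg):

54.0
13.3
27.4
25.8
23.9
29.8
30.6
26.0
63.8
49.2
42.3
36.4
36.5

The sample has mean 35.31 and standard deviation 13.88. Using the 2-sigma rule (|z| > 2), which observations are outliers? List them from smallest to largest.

Cutoffs at x̄ ± 2s: 35.31 ± 2·13.88 = [7.55, 63.07].
63.8: z = 2.05, |z| > 2 → outlier.
Every other value lies within [7.55, 63.07].

63.8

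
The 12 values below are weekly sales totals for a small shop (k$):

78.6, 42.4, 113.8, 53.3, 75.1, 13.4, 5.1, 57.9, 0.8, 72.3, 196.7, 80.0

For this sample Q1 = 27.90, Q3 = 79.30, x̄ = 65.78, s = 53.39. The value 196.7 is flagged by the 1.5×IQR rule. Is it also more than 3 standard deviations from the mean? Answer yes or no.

no

z = (196.7 − 65.78) / 53.39 = 2.45.
|z| = 2.45 ≤ 3.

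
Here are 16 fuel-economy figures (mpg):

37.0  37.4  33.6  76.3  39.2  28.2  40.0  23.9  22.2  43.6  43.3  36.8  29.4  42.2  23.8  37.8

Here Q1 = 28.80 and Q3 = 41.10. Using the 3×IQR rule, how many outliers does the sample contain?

0

IQR = 12.30; fences at 28.80 − 36.90 = -8.10 and 41.10 + 36.90 = 78.00.
Every value lies within the cutoffs.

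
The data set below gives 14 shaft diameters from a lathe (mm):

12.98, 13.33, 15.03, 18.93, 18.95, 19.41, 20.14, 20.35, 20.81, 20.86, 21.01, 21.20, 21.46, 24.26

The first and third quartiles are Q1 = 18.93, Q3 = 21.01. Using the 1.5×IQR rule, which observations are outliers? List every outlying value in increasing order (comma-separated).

IQR = Q3 − Q1 = 21.01 − 18.93 = 2.08.
Lower fence = Q1 − 1.5·IQR = 18.93 − 3.12 = 15.81.
Upper fence = Q3 + 1.5·IQR = 21.01 + 3.12 = 24.13.
12.98 < 15.81 → outlier.
13.33 < 15.81 → outlier.
15.03 < 15.81 → outlier.
24.26 > 24.13 → outlier.
All remaining values lie within [15.81, 24.13].

12.98, 13.33, 15.03, 24.26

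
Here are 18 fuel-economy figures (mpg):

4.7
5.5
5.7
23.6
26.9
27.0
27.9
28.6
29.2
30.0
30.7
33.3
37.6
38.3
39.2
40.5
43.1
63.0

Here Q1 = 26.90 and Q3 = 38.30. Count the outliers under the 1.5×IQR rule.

IQR = 11.40; fences at 26.90 − 17.10 = 9.80 and 38.30 + 17.10 = 55.40.
Outside the cutoffs: 4.7, 5.5, 5.7, 63.0.

4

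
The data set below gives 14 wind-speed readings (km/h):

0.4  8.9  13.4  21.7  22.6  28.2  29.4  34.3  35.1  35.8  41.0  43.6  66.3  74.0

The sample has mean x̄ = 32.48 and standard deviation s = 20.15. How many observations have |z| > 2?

1

Cutoffs: x̄ ± 2s = [-7.82, 72.78].
Outside the cutoffs: 74.0.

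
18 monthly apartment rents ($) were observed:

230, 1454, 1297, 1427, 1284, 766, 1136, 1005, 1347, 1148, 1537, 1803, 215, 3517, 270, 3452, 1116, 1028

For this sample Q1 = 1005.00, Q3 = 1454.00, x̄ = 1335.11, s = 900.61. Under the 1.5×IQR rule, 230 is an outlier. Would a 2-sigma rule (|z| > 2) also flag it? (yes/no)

z = (230 − 1335.11) / 900.61 = -1.23.
|z| = 1.23 ≤ 2.

no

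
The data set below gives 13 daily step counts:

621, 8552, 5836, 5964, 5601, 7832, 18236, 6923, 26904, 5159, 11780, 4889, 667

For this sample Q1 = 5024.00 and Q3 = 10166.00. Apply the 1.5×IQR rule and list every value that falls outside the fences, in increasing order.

IQR = Q3 − Q1 = 10166.00 − 5024.00 = 5142.00.
Lower fence = Q1 − 1.5·IQR = 5024.00 − 7713.00 = -2689.00.
Upper fence = Q3 + 1.5·IQR = 10166.00 + 7713.00 = 17879.00.
18236 > 17879.00 → outlier.
26904 > 17879.00 → outlier.
All remaining values lie within [-2689.00, 17879.00].

18236, 26904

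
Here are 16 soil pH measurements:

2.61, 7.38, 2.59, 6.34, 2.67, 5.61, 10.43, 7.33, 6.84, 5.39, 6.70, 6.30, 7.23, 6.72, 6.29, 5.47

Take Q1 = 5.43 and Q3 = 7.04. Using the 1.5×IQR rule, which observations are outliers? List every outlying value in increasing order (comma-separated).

2.59, 2.61, 2.67, 10.43

IQR = Q3 − Q1 = 7.04 − 5.43 = 1.61.
Lower fence = Q1 − 1.5·IQR = 5.43 − 2.415 = 3.015.
Upper fence = Q3 + 1.5·IQR = 7.04 + 2.415 = 9.455.
2.59 < 3.015 → outlier.
2.61 < 3.015 → outlier.
2.67 < 3.015 → outlier.
10.43 > 9.455 → outlier.
All remaining values lie within [3.015, 9.455].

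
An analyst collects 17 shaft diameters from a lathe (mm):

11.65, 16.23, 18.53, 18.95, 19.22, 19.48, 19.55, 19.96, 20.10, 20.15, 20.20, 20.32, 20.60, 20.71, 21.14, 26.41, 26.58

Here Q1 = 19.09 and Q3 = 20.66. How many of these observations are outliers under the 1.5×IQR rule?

IQR = 1.57; fences at 19.09 − 2.355 = 16.735 and 20.66 + 2.355 = 23.015.
Outside the cutoffs: 11.65, 16.23, 26.41, 26.58.

4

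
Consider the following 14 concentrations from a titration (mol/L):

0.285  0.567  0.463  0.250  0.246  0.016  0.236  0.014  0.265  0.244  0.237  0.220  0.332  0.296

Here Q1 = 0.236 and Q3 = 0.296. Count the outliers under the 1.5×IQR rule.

IQR = 0.060; fences at 0.236 − 0.090 = 0.146 and 0.296 + 0.090 = 0.386.
Outside the cutoffs: 0.014, 0.016, 0.463, 0.567.

4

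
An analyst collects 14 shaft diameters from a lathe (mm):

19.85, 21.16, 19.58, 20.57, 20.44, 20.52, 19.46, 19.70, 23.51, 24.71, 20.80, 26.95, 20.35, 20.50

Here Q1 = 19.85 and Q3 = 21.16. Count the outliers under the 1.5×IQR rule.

3

IQR = 1.31; fences at 19.85 − 1.965 = 17.885 and 21.16 + 1.965 = 23.125.
Outside the cutoffs: 23.51, 24.71, 26.95.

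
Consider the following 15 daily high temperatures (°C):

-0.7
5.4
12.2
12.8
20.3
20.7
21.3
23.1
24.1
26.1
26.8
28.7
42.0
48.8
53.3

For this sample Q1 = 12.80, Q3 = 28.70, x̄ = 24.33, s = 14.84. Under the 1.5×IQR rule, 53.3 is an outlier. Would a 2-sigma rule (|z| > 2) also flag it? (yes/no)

no

z = (53.3 − 24.33) / 14.84 = 1.95.
|z| = 1.95 ≤ 2.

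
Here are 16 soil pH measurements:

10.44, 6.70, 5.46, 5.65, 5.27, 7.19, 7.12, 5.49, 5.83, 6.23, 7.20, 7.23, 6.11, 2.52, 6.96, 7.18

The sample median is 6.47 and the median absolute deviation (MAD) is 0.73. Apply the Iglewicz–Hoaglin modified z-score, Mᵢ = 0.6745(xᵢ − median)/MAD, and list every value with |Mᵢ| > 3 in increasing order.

|Mᵢ| > 3 ⇔ |xᵢ − 6.47| > 3·0.73/0.6745 = 3.25.
So outliers lie outside [3.22, 9.72].
2.52: M = -3.65 → outlier.
10.44: M = 3.67 → outlier.

2.52, 10.44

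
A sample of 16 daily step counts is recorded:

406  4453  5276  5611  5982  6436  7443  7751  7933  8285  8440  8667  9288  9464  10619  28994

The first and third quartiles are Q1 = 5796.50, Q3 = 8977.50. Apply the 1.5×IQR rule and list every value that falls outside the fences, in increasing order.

IQR = Q3 − Q1 = 8977.50 − 5796.50 = 3181.00.
Lower fence = Q1 − 1.5·IQR = 5796.50 − 4771.50 = 1025.00.
Upper fence = Q3 + 1.5·IQR = 8977.50 + 4771.50 = 13749.00.
406 < 1025.00 → outlier.
28994 > 13749.00 → outlier.
All remaining values lie within [1025.00, 13749.00].

406, 28994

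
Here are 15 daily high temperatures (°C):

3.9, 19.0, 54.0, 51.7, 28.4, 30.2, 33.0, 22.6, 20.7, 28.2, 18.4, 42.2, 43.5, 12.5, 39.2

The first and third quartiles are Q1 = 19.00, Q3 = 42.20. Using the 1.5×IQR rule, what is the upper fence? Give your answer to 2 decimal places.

IQR = Q3 − Q1 = 42.20 − 19.00 = 23.20.
Lower fence = Q1 − 1.5·IQR = 19.00 − 34.80 = -15.80.
Upper fence = Q3 + 1.5·IQR = 42.20 + 34.80 = 77.00.

77.00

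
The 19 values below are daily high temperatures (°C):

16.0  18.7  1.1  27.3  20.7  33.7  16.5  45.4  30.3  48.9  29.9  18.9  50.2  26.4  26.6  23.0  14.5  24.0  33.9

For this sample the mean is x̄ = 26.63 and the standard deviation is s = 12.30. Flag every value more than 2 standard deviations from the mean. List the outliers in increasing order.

Cutoffs at x̄ ± 2s: 26.63 ± 2·12.30 = [2.03, 51.23].
1.1: z = -2.08, |z| > 2 → outlier.
Every other value lies within [2.03, 51.23].

1.1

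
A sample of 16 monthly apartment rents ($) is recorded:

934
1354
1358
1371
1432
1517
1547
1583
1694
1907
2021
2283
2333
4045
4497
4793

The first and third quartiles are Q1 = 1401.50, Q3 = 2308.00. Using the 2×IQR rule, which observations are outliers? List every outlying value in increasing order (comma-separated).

IQR = Q3 − Q1 = 2308.00 − 1401.50 = 906.50.
Lower fence = Q1 − 2·IQR = 1401.50 − 1813.00 = -411.50.
Upper fence = Q3 + 2·IQR = 2308.00 + 1813.00 = 4121.00.
4497 > 4121.00 → outlier.
4793 > 4121.00 → outlier.
All remaining values lie within [-411.50, 4121.00].

4497, 4793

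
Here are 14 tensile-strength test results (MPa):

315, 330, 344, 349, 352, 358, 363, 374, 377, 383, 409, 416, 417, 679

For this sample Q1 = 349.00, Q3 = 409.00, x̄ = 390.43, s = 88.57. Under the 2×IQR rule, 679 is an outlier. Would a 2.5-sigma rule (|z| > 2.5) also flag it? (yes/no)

yes

z = (679 − 390.43) / 88.57 = 3.26.
|z| = 3.26 > 2.5.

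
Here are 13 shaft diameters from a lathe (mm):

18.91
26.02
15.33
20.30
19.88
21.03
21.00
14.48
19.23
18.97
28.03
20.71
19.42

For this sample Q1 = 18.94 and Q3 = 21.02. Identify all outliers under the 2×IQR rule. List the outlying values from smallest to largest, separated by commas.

14.48, 26.02, 28.03

IQR = Q3 − Q1 = 21.02 − 18.94 = 2.08.
Lower fence = Q1 − 2·IQR = 18.94 − 4.16 = 14.78.
Upper fence = Q3 + 2·IQR = 21.02 + 4.16 = 25.18.
14.48 < 14.78 → outlier.
26.02 > 25.18 → outlier.
28.03 > 25.18 → outlier.
All remaining values lie within [14.78, 25.18].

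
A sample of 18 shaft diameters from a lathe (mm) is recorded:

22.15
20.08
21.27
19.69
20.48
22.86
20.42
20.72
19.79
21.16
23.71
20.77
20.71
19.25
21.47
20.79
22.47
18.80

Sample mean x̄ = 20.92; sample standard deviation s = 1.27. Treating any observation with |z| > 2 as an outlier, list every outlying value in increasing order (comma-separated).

Cutoffs at x̄ ± 2s: 20.92 ± 2·1.27 = [18.38, 23.46].
23.71: z = 2.20, |z| > 2 → outlier.
Every other value lies within [18.38, 23.46].

23.71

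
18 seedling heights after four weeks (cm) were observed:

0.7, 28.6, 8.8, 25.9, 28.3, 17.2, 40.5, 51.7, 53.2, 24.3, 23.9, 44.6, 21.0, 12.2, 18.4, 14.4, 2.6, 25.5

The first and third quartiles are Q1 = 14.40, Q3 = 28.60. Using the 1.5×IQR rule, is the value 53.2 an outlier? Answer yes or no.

yes

IQR = Q3 − Q1 = 28.60 − 14.40 = 14.20.
Lower fence = Q1 − 1.5·IQR = 14.40 − 21.30 = -6.90.
Upper fence = Q3 + 1.5·IQR = 28.60 + 21.30 = 49.90.
53.2 lies above the upper fence.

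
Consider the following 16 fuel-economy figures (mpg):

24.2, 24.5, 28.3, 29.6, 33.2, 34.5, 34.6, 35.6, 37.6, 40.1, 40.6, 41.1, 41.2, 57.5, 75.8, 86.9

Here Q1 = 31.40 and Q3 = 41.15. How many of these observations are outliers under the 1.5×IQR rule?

IQR = 9.75; fences at 31.40 − 14.625 = 16.775 and 41.15 + 14.625 = 55.775.
Outside the cutoffs: 57.5, 75.8, 86.9.

3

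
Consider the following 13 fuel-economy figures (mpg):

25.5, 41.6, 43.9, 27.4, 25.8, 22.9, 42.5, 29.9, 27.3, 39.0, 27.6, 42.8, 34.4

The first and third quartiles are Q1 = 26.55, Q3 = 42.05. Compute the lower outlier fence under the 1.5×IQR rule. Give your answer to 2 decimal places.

IQR = Q3 − Q1 = 42.05 − 26.55 = 15.50.
Lower fence = Q1 − 1.5·IQR = 26.55 − 23.25 = 3.30.
Upper fence = Q3 + 1.5·IQR = 42.05 + 23.25 = 65.30.

3.30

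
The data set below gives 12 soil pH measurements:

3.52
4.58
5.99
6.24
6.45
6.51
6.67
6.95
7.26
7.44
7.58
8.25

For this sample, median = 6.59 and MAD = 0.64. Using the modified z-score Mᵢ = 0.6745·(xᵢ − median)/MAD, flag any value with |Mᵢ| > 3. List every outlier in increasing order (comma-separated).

3.52

|Mᵢ| > 3 ⇔ |xᵢ − 6.59| > 3·0.64/0.6745 = 2.85.
So outliers lie outside [3.74, 9.44].
3.52: M = -3.24 → outlier.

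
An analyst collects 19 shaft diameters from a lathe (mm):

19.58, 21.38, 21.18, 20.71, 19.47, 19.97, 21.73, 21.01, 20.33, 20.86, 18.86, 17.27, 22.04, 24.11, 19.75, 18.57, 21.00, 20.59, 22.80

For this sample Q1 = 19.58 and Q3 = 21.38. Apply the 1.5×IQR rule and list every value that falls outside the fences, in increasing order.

24.11

IQR = Q3 − Q1 = 21.38 − 19.58 = 1.80.
Lower fence = Q1 − 1.5·IQR = 19.58 − 2.70 = 16.88.
Upper fence = Q3 + 1.5·IQR = 21.38 + 2.70 = 24.08.
24.11 > 24.08 → outlier.
All remaining values lie within [16.88, 24.08].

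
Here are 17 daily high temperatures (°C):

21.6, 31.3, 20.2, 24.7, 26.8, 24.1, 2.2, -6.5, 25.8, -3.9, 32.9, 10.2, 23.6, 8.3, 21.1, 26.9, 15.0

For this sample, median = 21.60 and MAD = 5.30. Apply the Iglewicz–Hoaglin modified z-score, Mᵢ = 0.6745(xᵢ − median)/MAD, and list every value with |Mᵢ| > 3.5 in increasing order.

|Mᵢ| > 3.5 ⇔ |xᵢ − 21.60| > 3.5·5.30/0.6745 = 27.50.
So outliers lie outside [-5.90, 49.10].
-6.5: M = -3.58 → outlier.

-6.5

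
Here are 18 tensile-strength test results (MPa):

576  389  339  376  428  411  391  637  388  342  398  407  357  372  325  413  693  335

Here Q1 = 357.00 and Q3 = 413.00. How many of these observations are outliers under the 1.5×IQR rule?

IQR = 56.00; fences at 357.00 − 84.00 = 273.00 and 413.00 + 84.00 = 497.00.
Outside the cutoffs: 576, 637, 693.

3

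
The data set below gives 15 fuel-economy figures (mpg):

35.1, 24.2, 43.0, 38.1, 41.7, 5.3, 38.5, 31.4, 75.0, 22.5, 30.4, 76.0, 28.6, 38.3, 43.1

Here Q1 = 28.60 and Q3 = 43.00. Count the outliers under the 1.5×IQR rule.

IQR = 14.40; fences at 28.60 − 21.60 = 7.00 and 43.00 + 21.60 = 64.60.
Outside the cutoffs: 5.3, 75.0, 76.0.

3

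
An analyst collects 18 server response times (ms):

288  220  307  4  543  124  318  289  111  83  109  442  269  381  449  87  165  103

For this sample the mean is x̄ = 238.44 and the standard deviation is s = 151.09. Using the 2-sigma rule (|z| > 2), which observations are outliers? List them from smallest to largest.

Cutoffs at x̄ ± 2s: 238.44 ± 2·151.09 = [-63.74, 540.62].
543: z = 2.02, |z| > 2 → outlier.
Every other value lies within [-63.74, 540.62].

543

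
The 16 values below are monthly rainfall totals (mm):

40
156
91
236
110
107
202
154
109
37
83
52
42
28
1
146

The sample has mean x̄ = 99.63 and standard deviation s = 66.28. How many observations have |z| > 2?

Cutoffs: x̄ ± 2s = [-32.93, 232.19].
Outside the cutoffs: 236.

1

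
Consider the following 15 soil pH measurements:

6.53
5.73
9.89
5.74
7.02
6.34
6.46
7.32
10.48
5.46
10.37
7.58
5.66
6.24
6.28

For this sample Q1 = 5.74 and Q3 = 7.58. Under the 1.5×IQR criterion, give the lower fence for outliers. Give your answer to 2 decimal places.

IQR = Q3 − Q1 = 7.58 − 5.74 = 1.84.
Lower fence = Q1 − 1.5·IQR = 5.74 − 2.76 = 2.98.
Upper fence = Q3 + 1.5·IQR = 7.58 + 2.76 = 10.34.

2.98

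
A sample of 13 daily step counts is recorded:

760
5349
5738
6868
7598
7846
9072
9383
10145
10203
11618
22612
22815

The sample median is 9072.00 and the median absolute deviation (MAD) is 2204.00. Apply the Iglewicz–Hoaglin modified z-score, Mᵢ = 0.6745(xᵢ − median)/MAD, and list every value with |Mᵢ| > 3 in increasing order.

|Mᵢ| > 3 ⇔ |xᵢ − 9072.00| > 3·2204.00/0.6745 = 9802.82.
So outliers lie outside [-730.82, 18874.82].
22612: M = 4.14 → outlier.
22815: M = 4.21 → outlier.

22612, 22815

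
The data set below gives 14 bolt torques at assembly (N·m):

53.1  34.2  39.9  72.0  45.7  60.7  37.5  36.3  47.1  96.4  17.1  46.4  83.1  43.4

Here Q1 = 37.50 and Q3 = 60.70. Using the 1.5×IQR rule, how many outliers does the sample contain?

1

IQR = 23.20; fences at 37.50 − 34.80 = 2.70 and 60.70 + 34.80 = 95.50.
Outside the cutoffs: 96.4.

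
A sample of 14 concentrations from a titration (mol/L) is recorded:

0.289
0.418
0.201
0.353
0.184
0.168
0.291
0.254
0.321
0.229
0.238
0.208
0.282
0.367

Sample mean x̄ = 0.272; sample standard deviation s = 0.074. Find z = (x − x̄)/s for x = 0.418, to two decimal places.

z = (0.418 − 0.272) / 0.074 = 1.97.

1.97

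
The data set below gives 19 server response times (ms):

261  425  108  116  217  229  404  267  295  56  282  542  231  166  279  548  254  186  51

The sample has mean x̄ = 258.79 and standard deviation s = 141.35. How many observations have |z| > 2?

Cutoffs: x̄ ± 2s = [-23.91, 541.49].
Outside the cutoffs: 542, 548.

2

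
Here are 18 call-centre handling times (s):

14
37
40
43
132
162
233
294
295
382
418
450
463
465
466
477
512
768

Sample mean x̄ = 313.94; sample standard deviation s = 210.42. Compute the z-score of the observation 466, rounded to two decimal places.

z = (466 − 313.94) / 210.42 = 0.72.

0.72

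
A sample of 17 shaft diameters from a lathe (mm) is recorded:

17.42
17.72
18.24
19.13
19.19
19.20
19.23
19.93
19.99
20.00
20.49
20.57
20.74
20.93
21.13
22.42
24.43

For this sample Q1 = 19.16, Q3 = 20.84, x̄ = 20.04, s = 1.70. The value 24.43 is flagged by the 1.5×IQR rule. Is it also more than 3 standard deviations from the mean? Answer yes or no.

z = (24.43 − 20.04) / 1.70 = 2.58.
|z| = 2.58 ≤ 3.

no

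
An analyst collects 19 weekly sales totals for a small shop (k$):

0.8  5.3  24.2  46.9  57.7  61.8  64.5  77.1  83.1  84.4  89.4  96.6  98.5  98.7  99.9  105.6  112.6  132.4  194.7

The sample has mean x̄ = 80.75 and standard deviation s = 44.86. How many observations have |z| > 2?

1

Cutoffs: x̄ ± 2s = [-8.97, 170.47].
Outside the cutoffs: 194.7.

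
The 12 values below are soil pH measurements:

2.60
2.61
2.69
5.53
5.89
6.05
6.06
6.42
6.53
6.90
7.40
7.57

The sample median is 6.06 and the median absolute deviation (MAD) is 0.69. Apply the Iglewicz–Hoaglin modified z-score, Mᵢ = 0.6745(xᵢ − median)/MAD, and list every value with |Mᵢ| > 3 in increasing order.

2.60, 2.61, 2.69

|Mᵢ| > 3 ⇔ |xᵢ − 6.06| > 3·0.69/0.6745 = 3.07.
So outliers lie outside [2.99, 9.13].
2.60: M = -3.38 → outlier.
2.61: M = -3.37 → outlier.
2.69: M = -3.29 → outlier.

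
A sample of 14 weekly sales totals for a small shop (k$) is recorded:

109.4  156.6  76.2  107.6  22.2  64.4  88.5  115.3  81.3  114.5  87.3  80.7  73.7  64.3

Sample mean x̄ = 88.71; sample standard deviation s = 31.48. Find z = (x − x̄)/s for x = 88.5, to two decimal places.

z = (88.5 − 88.71) / 31.48 = -0.01.

-0.01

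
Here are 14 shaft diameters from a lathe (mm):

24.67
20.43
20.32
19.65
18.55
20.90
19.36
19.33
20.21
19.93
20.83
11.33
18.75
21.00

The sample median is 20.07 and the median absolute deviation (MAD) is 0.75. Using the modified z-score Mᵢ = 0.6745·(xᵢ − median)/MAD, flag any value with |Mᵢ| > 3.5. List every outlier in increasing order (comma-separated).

|Mᵢ| > 3.5 ⇔ |xᵢ − 20.07| > 3.5·0.75/0.6745 = 3.89.
So outliers lie outside [16.18, 23.96].
11.33: M = -7.86 → outlier.
24.67: M = 4.14 → outlier.

11.33, 24.67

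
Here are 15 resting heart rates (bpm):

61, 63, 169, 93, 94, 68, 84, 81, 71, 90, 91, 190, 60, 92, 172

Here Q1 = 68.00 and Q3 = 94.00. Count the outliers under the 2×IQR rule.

IQR = 26.00; fences at 68.00 − 52.00 = 16.00 and 94.00 + 52.00 = 146.00.
Outside the cutoffs: 169, 172, 190.

3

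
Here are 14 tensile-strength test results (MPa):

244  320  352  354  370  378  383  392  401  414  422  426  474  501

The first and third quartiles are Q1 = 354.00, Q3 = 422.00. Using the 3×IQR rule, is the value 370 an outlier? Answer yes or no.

IQR = Q3 − Q1 = 422.00 − 354.00 = 68.00.
Lower fence = Q1 − 3·IQR = 354.00 − 204.00 = 150.00.
Upper fence = Q3 + 3·IQR = 422.00 + 204.00 = 626.00.
370 lies within [150.00, 626.00].

no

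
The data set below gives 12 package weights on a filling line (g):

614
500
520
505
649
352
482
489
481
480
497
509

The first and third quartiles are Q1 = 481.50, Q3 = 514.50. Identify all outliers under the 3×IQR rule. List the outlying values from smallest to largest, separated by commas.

IQR = Q3 − Q1 = 514.50 − 481.50 = 33.00.
Lower fence = Q1 − 3·IQR = 481.50 − 99.00 = 382.50.
Upper fence = Q3 + 3·IQR = 514.50 + 99.00 = 613.50.
352 < 382.50 → outlier.
614 > 613.50 → outlier.
649 > 613.50 → outlier.
All remaining values lie within [382.50, 613.50].

352, 614, 649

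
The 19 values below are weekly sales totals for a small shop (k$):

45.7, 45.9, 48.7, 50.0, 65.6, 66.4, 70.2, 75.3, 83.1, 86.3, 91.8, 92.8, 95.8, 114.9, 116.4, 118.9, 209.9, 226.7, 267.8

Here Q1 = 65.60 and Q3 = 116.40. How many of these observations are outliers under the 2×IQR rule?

IQR = 50.80; fences at 65.60 − 101.60 = -36.00 and 116.40 + 101.60 = 218.00.
Outside the cutoffs: 226.7, 267.8.

2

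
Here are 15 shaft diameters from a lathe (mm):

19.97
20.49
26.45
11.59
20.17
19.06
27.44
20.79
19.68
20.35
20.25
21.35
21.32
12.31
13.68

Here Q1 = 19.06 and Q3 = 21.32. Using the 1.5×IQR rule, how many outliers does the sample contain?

IQR = 2.26; fences at 19.06 − 3.39 = 15.67 and 21.32 + 3.39 = 24.71.
Outside the cutoffs: 11.59, 12.31, 13.68, 26.45, 27.44.

5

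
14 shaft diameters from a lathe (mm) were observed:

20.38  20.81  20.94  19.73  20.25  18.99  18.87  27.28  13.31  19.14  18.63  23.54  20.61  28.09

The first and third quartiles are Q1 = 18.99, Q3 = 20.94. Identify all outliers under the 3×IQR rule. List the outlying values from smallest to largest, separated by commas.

27.28, 28.09

IQR = Q3 − Q1 = 20.94 − 18.99 = 1.95.
Lower fence = Q1 − 3·IQR = 18.99 − 5.85 = 13.14.
Upper fence = Q3 + 3·IQR = 20.94 + 5.85 = 26.79.
27.28 > 26.79 → outlier.
28.09 > 26.79 → outlier.
All remaining values lie within [13.14, 26.79].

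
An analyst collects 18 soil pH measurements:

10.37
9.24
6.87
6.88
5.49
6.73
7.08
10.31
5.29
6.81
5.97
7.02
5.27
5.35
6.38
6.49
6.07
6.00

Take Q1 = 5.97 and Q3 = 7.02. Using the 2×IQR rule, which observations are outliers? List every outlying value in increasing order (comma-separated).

IQR = Q3 − Q1 = 7.02 − 5.97 = 1.05.
Lower fence = Q1 − 2·IQR = 5.97 − 2.10 = 3.87.
Upper fence = Q3 + 2·IQR = 7.02 + 2.10 = 9.12.
9.24 > 9.12 → outlier.
10.31 > 9.12 → outlier.
10.37 > 9.12 → outlier.
All remaining values lie within [3.87, 9.12].

9.24, 10.31, 10.37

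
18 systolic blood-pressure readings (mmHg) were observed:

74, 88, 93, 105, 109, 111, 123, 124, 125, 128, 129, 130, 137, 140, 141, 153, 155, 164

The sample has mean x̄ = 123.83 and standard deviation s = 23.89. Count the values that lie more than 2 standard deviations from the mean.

1

Cutoffs: x̄ ± 2s = [76.05, 171.61].
Outside the cutoffs: 74.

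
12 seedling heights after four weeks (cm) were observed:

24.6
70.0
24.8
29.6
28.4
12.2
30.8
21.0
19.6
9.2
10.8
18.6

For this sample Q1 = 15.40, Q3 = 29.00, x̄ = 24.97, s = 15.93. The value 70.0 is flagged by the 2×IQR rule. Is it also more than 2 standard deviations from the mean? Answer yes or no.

z = (70.0 − 24.97) / 15.93 = 2.83.
|z| = 2.83 > 2.

yes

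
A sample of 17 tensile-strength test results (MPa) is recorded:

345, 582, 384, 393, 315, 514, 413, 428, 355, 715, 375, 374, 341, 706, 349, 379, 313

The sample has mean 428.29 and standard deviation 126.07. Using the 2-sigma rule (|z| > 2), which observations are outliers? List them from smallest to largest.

Cutoffs at x̄ ± 2s: 428.29 ± 2·126.07 = [176.15, 680.43].
706: z = 2.20, |z| > 2 → outlier.
715: z = 2.27, |z| > 2 → outlier.
Every other value lies within [176.15, 680.43].

706, 715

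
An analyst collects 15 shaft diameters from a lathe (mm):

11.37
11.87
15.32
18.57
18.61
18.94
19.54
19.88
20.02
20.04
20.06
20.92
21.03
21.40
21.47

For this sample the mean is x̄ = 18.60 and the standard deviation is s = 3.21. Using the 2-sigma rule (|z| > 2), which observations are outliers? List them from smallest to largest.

Cutoffs at x̄ ± 2s: 18.60 ± 2·3.21 = [12.18, 25.02].
11.37: z = -2.25, |z| > 2 → outlier.
11.87: z = -2.10, |z| > 2 → outlier.
Every other value lies within [12.18, 25.02].

11.37, 11.87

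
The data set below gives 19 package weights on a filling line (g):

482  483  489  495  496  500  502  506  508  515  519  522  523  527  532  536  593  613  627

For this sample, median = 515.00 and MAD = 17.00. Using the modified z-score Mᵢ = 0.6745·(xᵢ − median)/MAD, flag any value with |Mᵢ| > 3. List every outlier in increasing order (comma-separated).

|Mᵢ| > 3 ⇔ |xᵢ − 515.00| > 3·17.00/0.6745 = 75.61.
So outliers lie outside [439.39, 590.61].
593: M = 3.09 → outlier.
613: M = 3.89 → outlier.
627: M = 4.44 → outlier.

593, 613, 627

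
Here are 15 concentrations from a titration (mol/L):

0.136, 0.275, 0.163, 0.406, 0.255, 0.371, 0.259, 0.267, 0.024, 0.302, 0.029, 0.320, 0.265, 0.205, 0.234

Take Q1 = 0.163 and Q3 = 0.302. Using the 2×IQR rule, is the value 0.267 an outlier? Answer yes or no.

IQR = Q3 − Q1 = 0.302 − 0.163 = 0.139.
Lower fence = Q1 − 2·IQR = 0.163 − 0.278 = -0.115.
Upper fence = Q3 + 2·IQR = 0.302 + 0.278 = 0.580.
0.267 lies within [-0.115, 0.580].

no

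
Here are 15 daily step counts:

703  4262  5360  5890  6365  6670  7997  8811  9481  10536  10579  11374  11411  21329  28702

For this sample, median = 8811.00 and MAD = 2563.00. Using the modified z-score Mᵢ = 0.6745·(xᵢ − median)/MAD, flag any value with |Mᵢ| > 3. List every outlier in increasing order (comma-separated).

21329, 28702

|Mᵢ| > 3 ⇔ |xᵢ − 8811.00| > 3·2563.00/0.6745 = 11399.56.
So outliers lie outside [-2588.56, 20210.56].
21329: M = 3.29 → outlier.
28702: M = 5.23 → outlier.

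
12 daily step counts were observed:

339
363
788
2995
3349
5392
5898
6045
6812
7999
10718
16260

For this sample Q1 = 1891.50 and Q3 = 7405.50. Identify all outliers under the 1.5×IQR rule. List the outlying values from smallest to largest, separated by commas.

16260

IQR = Q3 − Q1 = 7405.50 − 1891.50 = 5514.00.
Lower fence = Q1 − 1.5·IQR = 1891.50 − 8271.00 = -6379.50.
Upper fence = Q3 + 1.5·IQR = 7405.50 + 8271.00 = 15676.50.
16260 > 15676.50 → outlier.
All remaining values lie within [-6379.50, 15676.50].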